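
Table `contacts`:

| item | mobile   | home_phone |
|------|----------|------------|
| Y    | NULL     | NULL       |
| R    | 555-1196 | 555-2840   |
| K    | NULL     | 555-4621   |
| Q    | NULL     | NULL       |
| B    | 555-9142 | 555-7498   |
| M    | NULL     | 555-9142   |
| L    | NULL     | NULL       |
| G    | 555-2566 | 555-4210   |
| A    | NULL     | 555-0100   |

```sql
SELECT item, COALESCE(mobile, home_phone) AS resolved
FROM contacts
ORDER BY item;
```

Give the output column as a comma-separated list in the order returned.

item=A: mobile=NULL, home_phone=555-0100 → 555-0100
item=B: mobile=555-9142 → 555-9142
item=G: mobile=555-2566 → 555-2566
item=K: mobile=NULL, home_phone=555-4621 → 555-4621
item=L: mobile=NULL, home_phone=NULL (all NULL) → NULL
item=M: mobile=NULL, home_phone=555-9142 → 555-9142
item=Q: mobile=NULL, home_phone=NULL (all NULL) → NULL
item=R: mobile=555-1196 → 555-1196
item=Y: mobile=NULL, home_phone=NULL (all NULL) → NULL

555-0100, 555-9142, 555-2566, 555-4621, NULL, 555-9142, NULL, 555-1196, NULL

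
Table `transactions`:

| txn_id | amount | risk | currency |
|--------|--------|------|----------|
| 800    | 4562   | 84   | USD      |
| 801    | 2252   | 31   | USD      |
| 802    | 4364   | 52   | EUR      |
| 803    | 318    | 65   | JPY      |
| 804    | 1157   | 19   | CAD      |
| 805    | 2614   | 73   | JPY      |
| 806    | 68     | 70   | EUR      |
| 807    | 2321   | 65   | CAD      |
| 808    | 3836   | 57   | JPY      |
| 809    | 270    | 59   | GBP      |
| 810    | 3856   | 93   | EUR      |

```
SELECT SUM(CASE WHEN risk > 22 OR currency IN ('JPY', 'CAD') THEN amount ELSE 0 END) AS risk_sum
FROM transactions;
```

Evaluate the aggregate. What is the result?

25618

txn_id=800: ✓ → 4562
txn_id=801: ✓ → 2252
txn_id=802: ✓ → 4364
txn_id=803: ✓ → 318
txn_id=804: ✓ → 1157
txn_id=805: ✓ → 2614
txn_id=806: ✓ → 68
txn_id=807: ✓ → 2321
txn_id=808: ✓ → 3836
txn_id=809: ✓ → 270
txn_id=810: ✓ → 3856
risk_sum = 4562 + 2252 + 4364 + 318 + 1157 + 2614 + 68 + 2321 + 3836 + 270 + 3856 = 25618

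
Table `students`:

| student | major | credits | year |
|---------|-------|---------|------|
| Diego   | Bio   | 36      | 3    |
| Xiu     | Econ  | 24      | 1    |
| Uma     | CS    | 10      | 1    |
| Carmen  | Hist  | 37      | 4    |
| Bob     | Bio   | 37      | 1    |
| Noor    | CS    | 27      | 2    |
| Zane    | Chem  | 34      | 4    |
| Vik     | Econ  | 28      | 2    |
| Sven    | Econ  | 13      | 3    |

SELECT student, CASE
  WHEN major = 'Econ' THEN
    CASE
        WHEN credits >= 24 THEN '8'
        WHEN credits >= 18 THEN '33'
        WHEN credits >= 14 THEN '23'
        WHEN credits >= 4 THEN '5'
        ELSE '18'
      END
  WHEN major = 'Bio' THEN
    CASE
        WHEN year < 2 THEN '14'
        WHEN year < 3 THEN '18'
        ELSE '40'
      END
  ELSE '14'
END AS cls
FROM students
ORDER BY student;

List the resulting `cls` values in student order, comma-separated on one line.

student=Bob: major='Bio' → inner[year < 2] → 14
student=Carmen: major='Hist' → outer ELSE → 14
student=Diego: major='Bio' → inner[ELSE] → 40
student=Noor: major='CS' → outer ELSE → 14
student=Sven: major='Econ' → inner[credits >= 4] → 5
student=Uma: major='CS' → outer ELSE → 14
student=Vik: major='Econ' → inner[credits >= 24] → 8
student=Xiu: major='Econ' → inner[credits >= 24] → 8
student=Zane: major='Chem' → outer ELSE → 14

14, 14, 40, 14, 5, 14, 8, 8, 14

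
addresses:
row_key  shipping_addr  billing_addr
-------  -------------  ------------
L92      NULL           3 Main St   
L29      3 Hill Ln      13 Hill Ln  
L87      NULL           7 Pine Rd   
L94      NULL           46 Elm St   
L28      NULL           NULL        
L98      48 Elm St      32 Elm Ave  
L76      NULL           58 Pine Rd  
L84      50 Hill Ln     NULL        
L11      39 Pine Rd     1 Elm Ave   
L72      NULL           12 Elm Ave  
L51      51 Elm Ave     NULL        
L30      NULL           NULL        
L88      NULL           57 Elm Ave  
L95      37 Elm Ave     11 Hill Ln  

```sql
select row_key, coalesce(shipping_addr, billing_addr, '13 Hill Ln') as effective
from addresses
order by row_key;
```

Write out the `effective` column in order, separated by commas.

39 Pine Rd, 13 Hill Ln, 3 Hill Ln, 13 Hill Ln, 51 Elm Ave, 12 Elm Ave, 58 Pine Rd, 50 Hill Ln, 7 Pine Rd, 57 Elm Ave, 3 Main St, 46 Elm St, 37 Elm Ave, 48 Elm St

row_key=L11: shipping_addr=39 Pine Rd → 39 Pine Rd
row_key=L28: shipping_addr=NULL, billing_addr=NULL, → literal 13 Hill Ln → 13 Hill Ln
row_key=L29: shipping_addr=3 Hill Ln → 3 Hill Ln
row_key=L30: shipping_addr=NULL, billing_addr=NULL, → literal 13 Hill Ln → 13 Hill Ln
row_key=L51: shipping_addr=51 Elm Ave → 51 Elm Ave
row_key=L72: shipping_addr=NULL, billing_addr=12 Elm Ave → 12 Elm Ave
row_key=L76: shipping_addr=NULL, billing_addr=58 Pine Rd → 58 Pine Rd
row_key=L84: shipping_addr=50 Hill Ln → 50 Hill Ln
row_key=L87: shipping_addr=NULL, billing_addr=7 Pine Rd → 7 Pine Rd
row_key=L88: shipping_addr=NULL, billing_addr=57 Elm Ave → 57 Elm Ave
row_key=L92: shipping_addr=NULL, billing_addr=3 Main St → 3 Main St
row_key=L94: shipping_addr=NULL, billing_addr=46 Elm St → 46 Elm St
row_key=L95: shipping_addr=37 Elm Ave → 37 Elm Ave
row_key=L98: shipping_addr=48 Elm St → 48 Elm St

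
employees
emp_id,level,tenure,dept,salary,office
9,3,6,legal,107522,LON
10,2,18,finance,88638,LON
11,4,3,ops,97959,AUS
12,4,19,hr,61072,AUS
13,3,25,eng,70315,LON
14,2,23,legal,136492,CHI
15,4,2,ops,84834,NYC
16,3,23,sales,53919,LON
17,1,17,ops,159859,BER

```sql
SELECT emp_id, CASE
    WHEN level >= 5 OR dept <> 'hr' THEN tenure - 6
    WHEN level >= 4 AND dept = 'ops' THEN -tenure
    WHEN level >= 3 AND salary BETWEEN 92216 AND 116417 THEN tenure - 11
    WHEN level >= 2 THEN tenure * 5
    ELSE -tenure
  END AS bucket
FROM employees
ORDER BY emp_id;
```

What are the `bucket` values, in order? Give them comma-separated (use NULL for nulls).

emp_id=9: level >= 5 OR dept <> 'hr' → 0
emp_id=10: level >= 5 OR dept <> 'hr' → 12
emp_id=11: level >= 5 OR dept <> 'hr' → -3
emp_id=12: level >= 2 → 95
emp_id=13: level >= 5 OR dept <> 'hr' → 19
emp_id=14: level >= 5 OR dept <> 'hr' → 17
emp_id=15: level >= 5 OR dept <> 'hr' → -4
emp_id=16: level >= 5 OR dept <> 'hr' → 17
emp_id=17: level >= 5 OR dept <> 'hr' → 11

0, 12, -3, 95, 19, 17, -4, 17, 11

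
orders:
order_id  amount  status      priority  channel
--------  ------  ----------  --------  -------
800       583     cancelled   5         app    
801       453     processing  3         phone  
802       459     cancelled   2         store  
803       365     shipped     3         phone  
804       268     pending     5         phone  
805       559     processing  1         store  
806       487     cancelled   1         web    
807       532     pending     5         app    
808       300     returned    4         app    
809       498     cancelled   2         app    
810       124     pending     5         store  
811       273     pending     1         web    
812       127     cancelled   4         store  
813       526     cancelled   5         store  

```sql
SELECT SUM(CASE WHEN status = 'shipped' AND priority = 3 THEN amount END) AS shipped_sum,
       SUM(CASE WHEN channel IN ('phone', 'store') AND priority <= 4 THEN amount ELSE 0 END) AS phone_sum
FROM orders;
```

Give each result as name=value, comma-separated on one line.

[shipped_sum: status = 'shipped' AND priority = 3]
order_id=800: ✗
order_id=801: ✗
order_id=802: ✗
order_id=803: ✓ → 365
order_id=804: ✗
order_id=805: ✗
order_id=806: ✗
order_id=807: ✗
order_id=808: ✗
order_id=809: ✗
order_id=810: ✗
order_id=811: ✗
order_id=812: ✗
order_id=813: ✗
shipped_sum = 365
—
[phone_sum: channel IN ('phone', 'store') AND priority <= 4]
order_id=800: ✗
order_id=801: ✓ → 453
order_id=802: ✓ → 459
order_id=803: ✓ → 365
order_id=804: ✗
order_id=805: ✓ → 559
order_id=806: ✗
order_id=807: ✗
order_id=808: ✗
order_id=809: ✗
order_id=810: ✗
order_id=811: ✗
order_id=812: ✓ → 127
order_id=813: ✗
phone_sum = 453 + 459 + 365 + 559 + 127 = 1963

shipped_sum=365, phone_sum=1963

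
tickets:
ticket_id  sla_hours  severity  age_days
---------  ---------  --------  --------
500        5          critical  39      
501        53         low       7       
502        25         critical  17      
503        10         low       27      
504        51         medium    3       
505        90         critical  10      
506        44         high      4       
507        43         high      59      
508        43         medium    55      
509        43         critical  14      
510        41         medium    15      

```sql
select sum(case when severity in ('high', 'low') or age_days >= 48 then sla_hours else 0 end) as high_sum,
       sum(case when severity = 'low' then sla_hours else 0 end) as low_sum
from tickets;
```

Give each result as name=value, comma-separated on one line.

high_sum=193, low_sum=63

[high_sum: severity in ('high', 'low') or age_days >= 48]
ticket_id=500: ✗
ticket_id=501: ✓ → 53
ticket_id=502: ✗
ticket_id=503: ✓ → 10
ticket_id=504: ✗
ticket_id=505: ✗
ticket_id=506: ✓ → 44
ticket_id=507: ✓ → 43
ticket_id=508: ✓ → 43
ticket_id=509: ✗
ticket_id=510: ✗
high_sum = 53 + 10 + 44 + 43 + 43 = 193
—
[low_sum: severity = 'low']
ticket_id=500: ✗
ticket_id=501: ✓ → 53
ticket_id=502: ✗
ticket_id=503: ✓ → 10
ticket_id=504: ✗
ticket_id=505: ✗
ticket_id=506: ✗
ticket_id=507: ✗
ticket_id=508: ✗
ticket_id=509: ✗
ticket_id=510: ✗
low_sum = 53 + 10 = 63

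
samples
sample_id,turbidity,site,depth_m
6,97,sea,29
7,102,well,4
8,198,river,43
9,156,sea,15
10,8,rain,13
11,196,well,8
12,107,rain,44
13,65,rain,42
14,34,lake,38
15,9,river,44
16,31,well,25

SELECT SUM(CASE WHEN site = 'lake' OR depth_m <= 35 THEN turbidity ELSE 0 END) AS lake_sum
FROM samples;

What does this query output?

624

sample_id=6: ✓ → 97
sample_id=7: ✓ → 102
sample_id=8: ✗
sample_id=9: ✓ → 156
sample_id=10: ✓ → 8
sample_id=11: ✓ → 196
sample_id=12: ✗
sample_id=13: ✗
sample_id=14: ✓ → 34
sample_id=15: ✗
sample_id=16: ✓ → 31
lake_sum = 97 + 102 + 156 + 8 + 196 + 34 + 31 = 624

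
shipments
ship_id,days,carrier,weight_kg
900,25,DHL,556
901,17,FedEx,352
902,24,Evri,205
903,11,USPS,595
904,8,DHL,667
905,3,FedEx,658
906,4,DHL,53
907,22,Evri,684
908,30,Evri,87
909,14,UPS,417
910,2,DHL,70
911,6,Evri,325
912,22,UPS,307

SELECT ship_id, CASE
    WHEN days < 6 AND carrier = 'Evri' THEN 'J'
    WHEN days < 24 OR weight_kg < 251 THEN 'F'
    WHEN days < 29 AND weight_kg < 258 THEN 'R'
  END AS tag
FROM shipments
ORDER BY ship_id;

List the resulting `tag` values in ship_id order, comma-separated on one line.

ship_id=900: (no match → NULL) → NULL
ship_id=901: days < 24 OR weight_kg < 251 → F
ship_id=902: days < 24 OR weight_kg < 251 → F
ship_id=903: days < 24 OR weight_kg < 251 → F
ship_id=904: days < 24 OR weight_kg < 251 → F
ship_id=905: days < 24 OR weight_kg < 251 → F
ship_id=906: days < 24 OR weight_kg < 251 → F
ship_id=907: days < 24 OR weight_kg < 251 → F
ship_id=908: days < 24 OR weight_kg < 251 → F
ship_id=909: days < 24 OR weight_kg < 251 → F
ship_id=910: days < 24 OR weight_kg < 251 → F
ship_id=911: days < 24 OR weight_kg < 251 → F
ship_id=912: days < 24 OR weight_kg < 251 → F

NULL, F, F, F, F, F, F, F, F, F, F, F, F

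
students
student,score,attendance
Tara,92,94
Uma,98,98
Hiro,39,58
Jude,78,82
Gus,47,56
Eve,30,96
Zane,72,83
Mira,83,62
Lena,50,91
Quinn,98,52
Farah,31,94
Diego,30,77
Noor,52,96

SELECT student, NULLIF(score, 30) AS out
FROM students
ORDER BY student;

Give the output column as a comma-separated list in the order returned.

student=Diego: score=30 vs 30: equal → NULL
student=Eve: score=30 vs 30: equal → NULL
student=Farah: score=31 vs 30: differ → 31
student=Gus: score=47 vs 30: differ → 47
student=Hiro: score=39 vs 30: differ → 39
student=Jude: score=78 vs 30: differ → 78
student=Lena: score=50 vs 30: differ → 50
student=Mira: score=83 vs 30: differ → 83
student=Noor: score=52 vs 30: differ → 52
student=Quinn: score=98 vs 30: differ → 98
student=Tara: score=92 vs 30: differ → 92
student=Uma: score=98 vs 30: differ → 98
student=Zane: score=72 vs 30: differ → 72

NULL, NULL, 31, 47, 39, 78, 50, 83, 52, 98, 92, 98, 72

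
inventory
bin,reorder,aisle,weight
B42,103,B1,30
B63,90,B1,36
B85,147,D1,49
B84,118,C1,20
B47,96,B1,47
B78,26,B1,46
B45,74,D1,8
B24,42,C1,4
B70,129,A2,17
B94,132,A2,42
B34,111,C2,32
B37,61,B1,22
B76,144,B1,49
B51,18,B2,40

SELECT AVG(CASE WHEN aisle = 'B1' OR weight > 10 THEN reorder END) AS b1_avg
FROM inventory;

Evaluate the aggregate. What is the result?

bin=B42: ✓ → 103
bin=B63: ✓ → 90
bin=B85: ✓ → 147
bin=B84: ✓ → 118
bin=B47: ✓ → 96
bin=B78: ✓ → 26
bin=B45: ✗
bin=B24: ✗
bin=B70: ✓ → 129
bin=B94: ✓ → 132
bin=B34: ✓ → 111
bin=B37: ✓ → 61
bin=B76: ✓ → 144
bin=B51: ✓ → 18
b1_avg = (103 + 90 + 147 + 118 + 96 + 26 + 129 + 132 + 111 + 61 + 144 + 18) / 12 = 97.9166666667

97.9166666667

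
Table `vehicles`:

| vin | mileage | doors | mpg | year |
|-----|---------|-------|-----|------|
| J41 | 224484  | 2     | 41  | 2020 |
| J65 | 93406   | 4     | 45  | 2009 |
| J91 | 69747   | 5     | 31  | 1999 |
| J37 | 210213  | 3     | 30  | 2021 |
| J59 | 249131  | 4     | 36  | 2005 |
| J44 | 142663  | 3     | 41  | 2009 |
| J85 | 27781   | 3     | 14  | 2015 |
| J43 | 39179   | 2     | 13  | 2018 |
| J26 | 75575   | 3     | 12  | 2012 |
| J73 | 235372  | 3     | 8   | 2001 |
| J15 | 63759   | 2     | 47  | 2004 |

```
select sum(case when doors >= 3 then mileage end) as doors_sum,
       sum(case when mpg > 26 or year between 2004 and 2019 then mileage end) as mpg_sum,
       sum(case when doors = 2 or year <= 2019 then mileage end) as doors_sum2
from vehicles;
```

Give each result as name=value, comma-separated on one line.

doors_sum=1103888, mpg_sum=1195938, doors_sum2=1221097

[doors_sum: doors >= 3]
vin=J41: ✗
vin=J65: ✓ → 93406
vin=J91: ✓ → 69747
vin=J37: ✓ → 210213
vin=J59: ✓ → 249131
vin=J44: ✓ → 142663
vin=J85: ✓ → 27781
vin=J43: ✗
vin=J26: ✓ → 75575
vin=J73: ✓ → 235372
vin=J15: ✗
doors_sum = 93406 + 69747 + 210213 + 249131 + 142663 + 27781 + 75575 + 235372 = 1103888
—
[mpg_sum: mpg > 26 or year between 2004 and 2019]
vin=J41: ✓ → 224484
vin=J65: ✓ → 93406
vin=J91: ✓ → 69747
vin=J37: ✓ → 210213
vin=J59: ✓ → 249131
vin=J44: ✓ → 142663
vin=J85: ✓ → 27781
vin=J43: ✓ → 39179
vin=J26: ✓ → 75575
vin=J73: ✗
vin=J15: ✓ → 63759
mpg_sum = 224484 + 93406 + 69747 + 210213 + 249131 + 142663 + 27781 + 39179 + 75575 + 63759 = 1195938
—
[doors_sum2: doors = 2 or year <= 2019]
vin=J41: ✓ → 224484
vin=J65: ✓ → 93406
vin=J91: ✓ → 69747
vin=J37: ✗
vin=J59: ✓ → 249131
vin=J44: ✓ → 142663
vin=J85: ✓ → 27781
vin=J43: ✓ → 39179
vin=J26: ✓ → 75575
vin=J73: ✓ → 235372
vin=J15: ✓ → 63759
doors_sum2 = 224484 + 93406 + 69747 + 249131 + 142663 + 27781 + 39179 + 75575 + 235372 + 63759 = 1221097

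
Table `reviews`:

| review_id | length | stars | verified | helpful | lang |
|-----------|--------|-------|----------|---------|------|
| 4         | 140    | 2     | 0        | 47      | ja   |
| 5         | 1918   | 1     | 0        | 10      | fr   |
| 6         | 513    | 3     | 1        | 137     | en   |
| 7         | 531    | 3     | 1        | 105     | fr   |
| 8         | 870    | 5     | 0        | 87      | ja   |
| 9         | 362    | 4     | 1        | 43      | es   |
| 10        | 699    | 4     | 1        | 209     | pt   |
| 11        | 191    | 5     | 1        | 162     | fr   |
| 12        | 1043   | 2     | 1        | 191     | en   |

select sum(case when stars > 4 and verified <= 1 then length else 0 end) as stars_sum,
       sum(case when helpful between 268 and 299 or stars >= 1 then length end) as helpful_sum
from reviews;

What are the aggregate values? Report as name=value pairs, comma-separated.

[stars_sum: stars > 4 and verified <= 1]
review_id=4: ✗
review_id=5: ✗
review_id=6: ✗
review_id=7: ✗
review_id=8: ✓ → 870
review_id=9: ✗
review_id=10: ✗
review_id=11: ✓ → 191
review_id=12: ✗
stars_sum = 870 + 191 = 1061
—
[helpful_sum: helpful between 268 and 299 or stars >= 1]
review_id=4: ✓ → 140
review_id=5: ✓ → 1918
review_id=6: ✓ → 513
review_id=7: ✓ → 531
review_id=8: ✓ → 870
review_id=9: ✓ → 362
review_id=10: ✓ → 699
review_id=11: ✓ → 191
review_id=12: ✓ → 1043
helpful_sum = 140 + 1918 + 513 + 531 + 870 + 362 + 699 + 191 + 1043 = 6267

stars_sum=1061, helpful_sum=6267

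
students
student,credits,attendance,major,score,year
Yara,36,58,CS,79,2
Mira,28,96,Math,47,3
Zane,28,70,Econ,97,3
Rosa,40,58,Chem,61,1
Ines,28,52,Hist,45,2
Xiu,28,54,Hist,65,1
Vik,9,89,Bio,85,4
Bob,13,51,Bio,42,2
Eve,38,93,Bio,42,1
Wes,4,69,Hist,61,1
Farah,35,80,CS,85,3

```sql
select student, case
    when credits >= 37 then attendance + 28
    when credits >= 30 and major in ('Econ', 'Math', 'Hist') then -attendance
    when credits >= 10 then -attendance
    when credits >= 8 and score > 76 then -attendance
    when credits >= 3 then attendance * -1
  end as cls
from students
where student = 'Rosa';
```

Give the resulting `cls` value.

student = Rosa: credits=40, attendance=58, major=Chem, score=61, year=1.
credits >= 37 → true → 86

86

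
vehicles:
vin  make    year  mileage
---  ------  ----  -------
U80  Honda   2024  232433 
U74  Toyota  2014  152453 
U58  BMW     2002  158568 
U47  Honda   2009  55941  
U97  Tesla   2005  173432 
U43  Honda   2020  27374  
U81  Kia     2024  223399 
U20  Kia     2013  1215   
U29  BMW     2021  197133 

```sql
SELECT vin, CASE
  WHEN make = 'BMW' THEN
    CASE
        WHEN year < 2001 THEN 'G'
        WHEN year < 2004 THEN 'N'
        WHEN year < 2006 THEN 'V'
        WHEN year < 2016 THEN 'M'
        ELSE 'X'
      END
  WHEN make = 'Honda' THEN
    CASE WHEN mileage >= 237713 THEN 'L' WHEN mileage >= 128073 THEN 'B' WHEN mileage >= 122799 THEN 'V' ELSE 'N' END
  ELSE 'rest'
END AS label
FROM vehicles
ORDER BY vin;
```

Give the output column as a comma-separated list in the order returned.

rest, X, N, N, N, rest, B, rest, rest

vin=U20: make='Kia' → outer ELSE → rest
vin=U29: make='BMW' → inner[ELSE] → X
vin=U43: make='Honda' → inner[ELSE] → N
vin=U47: make='Honda' → inner[ELSE] → N
vin=U58: make='BMW' → inner[year < 2004] → N
vin=U74: make='Toyota' → outer ELSE → rest
vin=U80: make='Honda' → inner[mileage >= 128073] → B
vin=U81: make='Kia' → outer ELSE → rest
vin=U97: make='Tesla' → outer ELSE → rest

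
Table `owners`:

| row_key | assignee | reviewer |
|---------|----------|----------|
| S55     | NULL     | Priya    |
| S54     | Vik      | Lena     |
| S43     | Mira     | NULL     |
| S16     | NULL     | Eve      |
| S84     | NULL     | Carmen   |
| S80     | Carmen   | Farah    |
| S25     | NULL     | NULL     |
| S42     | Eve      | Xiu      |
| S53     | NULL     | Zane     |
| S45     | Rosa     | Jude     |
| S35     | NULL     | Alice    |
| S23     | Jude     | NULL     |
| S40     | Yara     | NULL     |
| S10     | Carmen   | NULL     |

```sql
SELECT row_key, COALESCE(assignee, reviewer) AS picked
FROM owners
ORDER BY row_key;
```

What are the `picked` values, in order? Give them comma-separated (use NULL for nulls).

Carmen, Eve, Jude, NULL, Alice, Yara, Eve, Mira, Rosa, Zane, Vik, Priya, Carmen, Carmen

row_key=S10: assignee=Carmen → Carmen
row_key=S16: assignee=NULL, reviewer=Eve → Eve
row_key=S23: assignee=Jude → Jude
row_key=S25: assignee=NULL, reviewer=NULL (all NULL) → NULL
row_key=S35: assignee=NULL, reviewer=Alice → Alice
row_key=S40: assignee=Yara → Yara
row_key=S42: assignee=Eve → Eve
row_key=S43: assignee=Mira → Mira
row_key=S45: assignee=Rosa → Rosa
row_key=S53: assignee=NULL, reviewer=Zane → Zane
row_key=S54: assignee=Vik → Vik
row_key=S55: assignee=NULL, reviewer=Priya → Priya
row_key=S80: assignee=Carmen → Carmen
row_key=S84: assignee=NULL, reviewer=Carmen → Carmen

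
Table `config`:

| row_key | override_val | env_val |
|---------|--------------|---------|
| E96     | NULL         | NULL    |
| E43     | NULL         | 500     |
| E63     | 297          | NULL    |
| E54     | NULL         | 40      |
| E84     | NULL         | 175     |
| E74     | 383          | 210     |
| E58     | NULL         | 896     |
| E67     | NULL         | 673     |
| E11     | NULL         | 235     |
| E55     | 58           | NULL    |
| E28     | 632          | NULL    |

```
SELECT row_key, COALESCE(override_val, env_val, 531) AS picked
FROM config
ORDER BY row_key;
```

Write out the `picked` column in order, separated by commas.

row_key=E11: override_val=NULL, env_val=235 → 235
row_key=E28: override_val=632 → 632
row_key=E43: override_val=NULL, env_val=500 → 500
row_key=E54: override_val=NULL, env_val=40 → 40
row_key=E55: override_val=58 → 58
row_key=E58: override_val=NULL, env_val=896 → 896
row_key=E63: override_val=297 → 297
row_key=E67: override_val=NULL, env_val=673 → 673
row_key=E74: override_val=383 → 383
row_key=E84: override_val=NULL, env_val=175 → 175
row_key=E96: override_val=NULL, env_val=NULL, → literal 531 → 531

235, 632, 500, 40, 58, 896, 297, 673, 383, 175, 531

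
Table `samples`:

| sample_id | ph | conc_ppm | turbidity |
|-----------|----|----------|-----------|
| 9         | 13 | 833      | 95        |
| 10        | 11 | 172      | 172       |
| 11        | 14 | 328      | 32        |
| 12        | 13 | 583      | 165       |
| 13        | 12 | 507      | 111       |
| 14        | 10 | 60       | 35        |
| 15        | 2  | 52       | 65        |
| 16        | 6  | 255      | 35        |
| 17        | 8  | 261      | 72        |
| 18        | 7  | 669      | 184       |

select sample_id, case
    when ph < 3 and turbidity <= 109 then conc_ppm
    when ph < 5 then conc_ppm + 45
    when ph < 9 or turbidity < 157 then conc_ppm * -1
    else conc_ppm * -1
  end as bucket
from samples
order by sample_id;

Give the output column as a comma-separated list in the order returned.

sample_id=9: ph < 9 or turbidity < 157 → -833
sample_id=10: ELSE → -172
sample_id=11: ph < 9 or turbidity < 157 → -328
sample_id=12: ELSE → -583
sample_id=13: ph < 9 or turbidity < 157 → -507
sample_id=14: ph < 9 or turbidity < 157 → -60
sample_id=15: ph < 3 and turbidity <= 109 → 52
sample_id=16: ph < 9 or turbidity < 157 → -255
sample_id=17: ph < 9 or turbidity < 157 → -261
sample_id=18: ph < 9 or turbidity < 157 → -669

-833, -172, -328, -583, -507, -60, 52, -255, -261, -669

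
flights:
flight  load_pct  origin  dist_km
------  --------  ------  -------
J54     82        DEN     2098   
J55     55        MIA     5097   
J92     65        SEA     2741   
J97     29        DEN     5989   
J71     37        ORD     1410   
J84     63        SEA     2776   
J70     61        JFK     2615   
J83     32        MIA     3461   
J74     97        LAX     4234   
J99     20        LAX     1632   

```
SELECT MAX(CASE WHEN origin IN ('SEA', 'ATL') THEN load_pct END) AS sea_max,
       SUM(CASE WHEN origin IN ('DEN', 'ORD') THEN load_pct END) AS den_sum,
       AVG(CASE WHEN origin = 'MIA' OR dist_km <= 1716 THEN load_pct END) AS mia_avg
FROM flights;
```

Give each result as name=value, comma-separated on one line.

[sea_max: origin IN ('SEA', 'ATL')]
flight=J54: ✗
flight=J55: ✗
flight=J92: ✓ → 65
flight=J97: ✗
flight=J71: ✗
flight=J84: ✓ → 63
flight=J70: ✗
flight=J83: ✗
flight=J74: ✗
flight=J99: ✗
sea_max = MAX(65, 63) = 65
—
[den_sum: origin IN ('DEN', 'ORD')]
flight=J54: ✓ → 82
flight=J55: ✗
flight=J92: ✗
flight=J97: ✓ → 29
flight=J71: ✓ → 37
flight=J84: ✗
flight=J70: ✗
flight=J83: ✗
flight=J74: ✗
flight=J99: ✗
den_sum = 82 + 29 + 37 = 148
—
[mia_avg: origin = 'MIA' OR dist_km <= 1716]
flight=J54: ✗
flight=J55: ✓ → 55
flight=J92: ✗
flight=J97: ✗
flight=J71: ✓ → 37
flight=J84: ✗
flight=J70: ✗
flight=J83: ✓ → 32
flight=J74: ✗
flight=J99: ✓ → 20
mia_avg = (55 + 37 + 32 + 20) / 4 = 36

sea_max=65, den_sum=148, mia_avg=36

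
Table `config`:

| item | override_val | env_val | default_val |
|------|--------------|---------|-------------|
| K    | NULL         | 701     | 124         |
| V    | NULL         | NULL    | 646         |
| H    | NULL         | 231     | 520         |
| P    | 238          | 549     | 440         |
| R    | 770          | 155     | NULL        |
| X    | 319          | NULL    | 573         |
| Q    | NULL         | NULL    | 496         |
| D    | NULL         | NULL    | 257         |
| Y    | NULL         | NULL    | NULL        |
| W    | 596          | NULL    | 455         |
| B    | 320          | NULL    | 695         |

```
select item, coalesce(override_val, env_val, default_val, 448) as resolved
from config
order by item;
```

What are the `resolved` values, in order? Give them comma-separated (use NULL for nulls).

item=B: override_val=320 → 320
item=D: override_val=NULL, env_val=NULL, default_val=257 → 257
item=H: override_val=NULL, env_val=231 → 231
item=K: override_val=NULL, env_val=701 → 701
item=P: override_val=238 → 238
item=Q: override_val=NULL, env_val=NULL, default_val=496 → 496
item=R: override_val=770 → 770
item=V: override_val=NULL, env_val=NULL, default_val=646 → 646
item=W: override_val=596 → 596
item=X: override_val=319 → 319
item=Y: override_val=NULL, env_val=NULL, default_val=NULL, → literal 448 → 448

320, 257, 231, 701, 238, 496, 770, 646, 596, 319, 448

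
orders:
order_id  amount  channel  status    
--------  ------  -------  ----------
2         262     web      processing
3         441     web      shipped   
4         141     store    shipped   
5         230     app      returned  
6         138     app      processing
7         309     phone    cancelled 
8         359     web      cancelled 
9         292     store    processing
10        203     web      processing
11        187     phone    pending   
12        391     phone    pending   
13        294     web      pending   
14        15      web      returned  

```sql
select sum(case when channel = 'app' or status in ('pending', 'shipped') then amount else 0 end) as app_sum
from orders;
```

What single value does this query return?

order_id=2: ✗
order_id=3: ✓ → 441
order_id=4: ✓ → 141
order_id=5: ✓ → 230
order_id=6: ✓ → 138
order_id=7: ✗
order_id=8: ✗
order_id=9: ✗
order_id=10: ✗
order_id=11: ✓ → 187
order_id=12: ✓ → 391
order_id=13: ✓ → 294
order_id=14: ✗
app_sum = 441 + 141 + 230 + 138 + 187 + 391 + 294 = 1822

1822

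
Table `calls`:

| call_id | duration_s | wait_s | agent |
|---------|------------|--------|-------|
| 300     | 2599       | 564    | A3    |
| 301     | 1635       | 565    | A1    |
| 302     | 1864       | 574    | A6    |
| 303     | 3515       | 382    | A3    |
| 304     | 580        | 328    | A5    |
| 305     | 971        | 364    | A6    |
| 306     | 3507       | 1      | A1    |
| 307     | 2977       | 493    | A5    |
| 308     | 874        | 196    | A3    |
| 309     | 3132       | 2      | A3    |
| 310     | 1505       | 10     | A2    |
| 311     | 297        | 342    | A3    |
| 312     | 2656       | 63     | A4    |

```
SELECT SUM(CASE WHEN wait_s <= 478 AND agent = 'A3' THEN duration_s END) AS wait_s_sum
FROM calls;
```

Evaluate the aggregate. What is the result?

call_id=300: ✗
call_id=301: ✗
call_id=302: ✗
call_id=303: ✓ → 3515
call_id=304: ✗
call_id=305: ✗
call_id=306: ✗
call_id=307: ✗
call_id=308: ✓ → 874
call_id=309: ✓ → 3132
call_id=310: ✗
call_id=311: ✓ → 297
call_id=312: ✗
wait_s_sum = 3515 + 874 + 3132 + 297 = 7818

7818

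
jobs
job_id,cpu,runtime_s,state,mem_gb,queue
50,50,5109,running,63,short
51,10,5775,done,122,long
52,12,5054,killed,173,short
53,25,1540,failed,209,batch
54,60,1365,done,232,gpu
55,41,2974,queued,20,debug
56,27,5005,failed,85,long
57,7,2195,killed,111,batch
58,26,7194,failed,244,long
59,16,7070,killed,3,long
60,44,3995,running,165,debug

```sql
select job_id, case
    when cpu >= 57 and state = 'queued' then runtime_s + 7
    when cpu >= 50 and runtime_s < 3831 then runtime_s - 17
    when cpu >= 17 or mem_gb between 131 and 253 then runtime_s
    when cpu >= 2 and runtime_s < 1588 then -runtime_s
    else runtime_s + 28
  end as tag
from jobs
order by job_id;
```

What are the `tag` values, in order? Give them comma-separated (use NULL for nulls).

5109, 5803, 5054, 1540, 1348, 2974, 5005, 2223, 7194, 7098, 3995

job_id=50: cpu >= 17 or mem_gb between 131 and 253 → 5109
job_id=51: ELSE → 5803
job_id=52: cpu >= 17 or mem_gb between 131 and 253 → 5054
job_id=53: cpu >= 17 or mem_gb between 131 and 253 → 1540
job_id=54: cpu >= 50 and runtime_s < 3831 → 1348
job_id=55: cpu >= 17 or mem_gb between 131 and 253 → 2974
job_id=56: cpu >= 17 or mem_gb between 131 and 253 → 5005
job_id=57: ELSE → 2223
job_id=58: cpu >= 17 or mem_gb between 131 and 253 → 7194
job_id=59: ELSE → 7098
job_id=60: cpu >= 17 or mem_gb between 131 and 253 → 3995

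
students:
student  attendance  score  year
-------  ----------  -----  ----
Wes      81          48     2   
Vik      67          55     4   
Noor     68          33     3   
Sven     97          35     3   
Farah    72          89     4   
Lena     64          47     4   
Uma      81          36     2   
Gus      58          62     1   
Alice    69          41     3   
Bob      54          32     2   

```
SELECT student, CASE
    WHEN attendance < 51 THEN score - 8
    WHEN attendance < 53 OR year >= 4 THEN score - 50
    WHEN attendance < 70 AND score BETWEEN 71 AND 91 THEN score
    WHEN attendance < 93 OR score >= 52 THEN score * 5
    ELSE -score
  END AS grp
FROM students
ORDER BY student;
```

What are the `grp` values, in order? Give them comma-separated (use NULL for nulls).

student=Alice: attendance < 93 OR score >= 52 → 205
student=Bob: attendance < 93 OR score >= 52 → 160
student=Farah: attendance < 53 OR year >= 4 → 39
student=Gus: attendance < 93 OR score >= 52 → 310
student=Lena: attendance < 53 OR year >= 4 → -3
student=Noor: attendance < 93 OR score >= 52 → 165
student=Sven: ELSE → -35
student=Uma: attendance < 93 OR score >= 52 → 180
student=Vik: attendance < 53 OR year >= 4 → 5
student=Wes: attendance < 93 OR score >= 52 → 240

205, 160, 39, 310, -3, 165, -35, 180, 5, 240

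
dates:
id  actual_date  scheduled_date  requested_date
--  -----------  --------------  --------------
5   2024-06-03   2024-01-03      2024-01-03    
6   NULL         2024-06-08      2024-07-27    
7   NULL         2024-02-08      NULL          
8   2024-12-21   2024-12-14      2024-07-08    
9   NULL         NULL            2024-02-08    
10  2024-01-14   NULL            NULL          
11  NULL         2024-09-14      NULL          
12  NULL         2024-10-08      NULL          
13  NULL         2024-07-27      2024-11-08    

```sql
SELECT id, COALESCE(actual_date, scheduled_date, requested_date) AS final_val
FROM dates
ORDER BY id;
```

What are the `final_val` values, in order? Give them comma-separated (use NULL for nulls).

id=5: actual_date=2024-06-03 → 2024-06-03
id=6: actual_date=NULL, scheduled_date=2024-06-08 → 2024-06-08
id=7: actual_date=NULL, scheduled_date=2024-02-08 → 2024-02-08
id=8: actual_date=2024-12-21 → 2024-12-21
id=9: actual_date=NULL, scheduled_date=NULL, requested_date=2024-02-08 → 2024-02-08
id=10: actual_date=2024-01-14 → 2024-01-14
id=11: actual_date=NULL, scheduled_date=2024-09-14 → 2024-09-14
id=12: actual_date=NULL, scheduled_date=2024-10-08 → 2024-10-08
id=13: actual_date=NULL, scheduled_date=2024-07-27 → 2024-07-27

2024-06-03, 2024-06-08, 2024-02-08, 2024-12-21, 2024-02-08, 2024-01-14, 2024-09-14, 2024-10-08, 2024-07-27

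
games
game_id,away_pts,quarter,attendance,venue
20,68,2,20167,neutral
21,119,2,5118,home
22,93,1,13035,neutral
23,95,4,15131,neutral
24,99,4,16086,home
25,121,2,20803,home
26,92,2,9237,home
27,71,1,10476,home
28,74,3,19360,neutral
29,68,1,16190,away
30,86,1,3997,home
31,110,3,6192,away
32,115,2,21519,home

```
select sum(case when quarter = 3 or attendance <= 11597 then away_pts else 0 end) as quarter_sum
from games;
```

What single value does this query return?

552

game_id=20: ✗
game_id=21: ✓ → 119
game_id=22: ✗
game_id=23: ✗
game_id=24: ✗
game_id=25: ✗
game_id=26: ✓ → 92
game_id=27: ✓ → 71
game_id=28: ✓ → 74
game_id=29: ✗
game_id=30: ✓ → 86
game_id=31: ✓ → 110
game_id=32: ✗
quarter_sum = 119 + 92 + 71 + 74 + 86 + 110 = 552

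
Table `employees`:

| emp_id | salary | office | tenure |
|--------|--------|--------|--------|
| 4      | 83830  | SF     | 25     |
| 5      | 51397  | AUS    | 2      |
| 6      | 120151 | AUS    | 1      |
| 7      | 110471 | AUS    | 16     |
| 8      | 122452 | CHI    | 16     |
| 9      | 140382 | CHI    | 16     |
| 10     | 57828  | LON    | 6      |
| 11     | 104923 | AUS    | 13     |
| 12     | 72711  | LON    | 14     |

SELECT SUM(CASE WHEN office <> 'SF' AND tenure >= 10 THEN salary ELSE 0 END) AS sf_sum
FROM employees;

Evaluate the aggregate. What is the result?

550939

emp_id=4: ✗
emp_id=5: ✗
emp_id=6: ✗
emp_id=7: ✓ → 110471
emp_id=8: ✓ → 122452
emp_id=9: ✓ → 140382
emp_id=10: ✗
emp_id=11: ✓ → 104923
emp_id=12: ✓ → 72711
sf_sum = 110471 + 122452 + 140382 + 104923 + 72711 = 550939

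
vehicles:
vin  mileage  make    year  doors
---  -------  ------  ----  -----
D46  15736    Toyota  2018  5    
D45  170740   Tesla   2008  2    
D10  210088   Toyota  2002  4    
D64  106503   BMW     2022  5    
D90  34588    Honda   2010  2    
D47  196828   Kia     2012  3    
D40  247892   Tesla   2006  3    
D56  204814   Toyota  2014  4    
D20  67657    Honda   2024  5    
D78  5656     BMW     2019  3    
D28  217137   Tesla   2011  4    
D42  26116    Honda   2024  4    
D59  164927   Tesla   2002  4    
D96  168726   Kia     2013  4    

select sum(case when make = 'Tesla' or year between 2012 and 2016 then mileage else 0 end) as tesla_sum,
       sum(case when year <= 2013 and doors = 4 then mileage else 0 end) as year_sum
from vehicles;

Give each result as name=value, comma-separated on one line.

tesla_sum=1371064, year_sum=760878

[tesla_sum: make = 'Tesla' or year between 2012 and 2016]
vin=D46: ✗
vin=D45: ✓ → 170740
vin=D10: ✗
vin=D64: ✗
vin=D90: ✗
vin=D47: ✓ → 196828
vin=D40: ✓ → 247892
vin=D56: ✓ → 204814
vin=D20: ✗
vin=D78: ✗
vin=D28: ✓ → 217137
vin=D42: ✗
vin=D59: ✓ → 164927
vin=D96: ✓ → 168726
tesla_sum = 170740 + 196828 + 247892 + 204814 + 217137 + 164927 + 168726 = 1371064
—
[year_sum: year <= 2013 and doors = 4]
vin=D46: ✗
vin=D45: ✗
vin=D10: ✓ → 210088
vin=D64: ✗
vin=D90: ✗
vin=D47: ✗
vin=D40: ✗
vin=D56: ✗
vin=D20: ✗
vin=D78: ✗
vin=D28: ✓ → 217137
vin=D42: ✗
vin=D59: ✓ → 164927
vin=D96: ✓ → 168726
year_sum = 210088 + 217137 + 164927 + 168726 = 760878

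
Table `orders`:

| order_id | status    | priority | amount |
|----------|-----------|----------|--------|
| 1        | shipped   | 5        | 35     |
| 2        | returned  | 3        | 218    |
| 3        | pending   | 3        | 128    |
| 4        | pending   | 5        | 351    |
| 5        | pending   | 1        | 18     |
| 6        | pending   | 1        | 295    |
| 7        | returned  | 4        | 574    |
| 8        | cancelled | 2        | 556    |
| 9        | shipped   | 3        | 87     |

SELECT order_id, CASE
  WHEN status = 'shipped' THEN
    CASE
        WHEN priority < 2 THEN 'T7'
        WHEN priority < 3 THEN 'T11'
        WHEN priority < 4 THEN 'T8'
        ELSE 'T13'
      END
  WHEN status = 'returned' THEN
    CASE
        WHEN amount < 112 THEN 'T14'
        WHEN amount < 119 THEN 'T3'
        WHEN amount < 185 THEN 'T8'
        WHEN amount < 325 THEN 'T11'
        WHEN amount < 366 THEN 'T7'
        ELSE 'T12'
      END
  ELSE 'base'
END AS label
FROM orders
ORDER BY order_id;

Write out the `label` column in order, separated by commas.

order_id=1: status='shipped' → inner[ELSE] → T13
order_id=2: status='returned' → inner[amount < 325] → T11
order_id=3: status='pending' → outer ELSE → base
order_id=4: status='pending' → outer ELSE → base
order_id=5: status='pending' → outer ELSE → base
order_id=6: status='pending' → outer ELSE → base
order_id=7: status='returned' → inner[ELSE] → T12
order_id=8: status='cancelled' → outer ELSE → base
order_id=9: status='shipped' → inner[priority < 4] → T8

T13, T11, base, base, base, base, T12, base, T8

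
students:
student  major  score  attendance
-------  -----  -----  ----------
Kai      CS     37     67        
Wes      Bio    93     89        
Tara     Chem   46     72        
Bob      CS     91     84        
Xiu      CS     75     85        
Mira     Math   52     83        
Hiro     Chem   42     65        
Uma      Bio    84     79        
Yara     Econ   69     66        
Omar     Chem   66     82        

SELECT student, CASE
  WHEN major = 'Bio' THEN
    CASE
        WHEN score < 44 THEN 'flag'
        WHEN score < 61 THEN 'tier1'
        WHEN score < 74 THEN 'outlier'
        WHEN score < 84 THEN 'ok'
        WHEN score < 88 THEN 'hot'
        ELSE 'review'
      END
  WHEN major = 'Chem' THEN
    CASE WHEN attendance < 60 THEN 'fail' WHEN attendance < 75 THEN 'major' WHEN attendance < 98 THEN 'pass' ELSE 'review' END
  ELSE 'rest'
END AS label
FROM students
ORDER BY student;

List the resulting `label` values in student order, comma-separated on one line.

student=Bob: major='CS' → outer ELSE → rest
student=Hiro: major='Chem' → inner[attendance < 75] → major
student=Kai: major='CS' → outer ELSE → rest
student=Mira: major='Math' → outer ELSE → rest
student=Omar: major='Chem' → inner[attendance < 98] → pass
student=Tara: major='Chem' → inner[attendance < 75] → major
student=Uma: major='Bio' → inner[score < 88] → hot
student=Wes: major='Bio' → inner[ELSE] → review
student=Xiu: major='CS' → outer ELSE → rest
student=Yara: major='Econ' → outer ELSE → rest

rest, major, rest, rest, pass, major, hot, review, rest, rest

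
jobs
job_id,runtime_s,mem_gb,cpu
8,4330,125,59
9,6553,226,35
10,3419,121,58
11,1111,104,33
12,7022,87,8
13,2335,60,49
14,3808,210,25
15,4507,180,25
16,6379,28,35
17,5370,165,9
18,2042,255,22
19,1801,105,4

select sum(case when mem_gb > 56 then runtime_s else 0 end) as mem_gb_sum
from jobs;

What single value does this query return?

job_id=8: ✓ → 4330
job_id=9: ✓ → 6553
job_id=10: ✓ → 3419
job_id=11: ✓ → 1111
job_id=12: ✓ → 7022
job_id=13: ✓ → 2335
job_id=14: ✓ → 3808
job_id=15: ✓ → 4507
job_id=16: ✗
job_id=17: ✓ → 5370
job_id=18: ✓ → 2042
job_id=19: ✓ → 1801
mem_gb_sum = 4330 + 6553 + 3419 + 1111 + 7022 + 2335 + 3808 + 4507 + 5370 + 2042 + 1801 = 42298

42298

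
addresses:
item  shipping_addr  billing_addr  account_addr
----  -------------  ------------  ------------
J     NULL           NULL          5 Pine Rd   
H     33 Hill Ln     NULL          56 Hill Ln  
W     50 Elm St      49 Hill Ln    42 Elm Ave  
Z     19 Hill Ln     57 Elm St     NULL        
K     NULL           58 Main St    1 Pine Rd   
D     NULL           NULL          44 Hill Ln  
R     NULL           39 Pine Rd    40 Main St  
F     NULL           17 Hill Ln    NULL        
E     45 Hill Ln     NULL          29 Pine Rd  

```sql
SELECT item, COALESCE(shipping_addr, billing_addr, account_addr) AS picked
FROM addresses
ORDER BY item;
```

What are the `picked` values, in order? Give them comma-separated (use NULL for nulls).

44 Hill Ln, 45 Hill Ln, 17 Hill Ln, 33 Hill Ln, 5 Pine Rd, 58 Main St, 39 Pine Rd, 50 Elm St, 19 Hill Ln

item=D: shipping_addr=NULL, billing_addr=NULL, account_addr=44 Hill Ln → 44 Hill Ln
item=E: shipping_addr=45 Hill Ln → 45 Hill Ln
item=F: shipping_addr=NULL, billing_addr=17 Hill Ln → 17 Hill Ln
item=H: shipping_addr=33 Hill Ln → 33 Hill Ln
item=J: shipping_addr=NULL, billing_addr=NULL, account_addr=5 Pine Rd → 5 Pine Rd
item=K: shipping_addr=NULL, billing_addr=58 Main St → 58 Main St
item=R: shipping_addr=NULL, billing_addr=39 Pine Rd → 39 Pine Rd
item=W: shipping_addr=50 Elm St → 50 Elm St
item=Z: shipping_addr=19 Hill Ln → 19 Hill Ln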